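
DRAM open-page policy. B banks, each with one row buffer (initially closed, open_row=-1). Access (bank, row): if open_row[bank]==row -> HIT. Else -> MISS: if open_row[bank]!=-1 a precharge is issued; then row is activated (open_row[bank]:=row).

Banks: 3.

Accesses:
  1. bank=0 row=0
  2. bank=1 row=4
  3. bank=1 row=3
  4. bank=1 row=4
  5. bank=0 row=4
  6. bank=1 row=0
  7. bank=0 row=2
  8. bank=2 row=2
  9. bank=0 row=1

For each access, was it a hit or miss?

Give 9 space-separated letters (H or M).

Answer: M M M M M M M M M

Derivation:
Acc 1: bank0 row0 -> MISS (open row0); precharges=0
Acc 2: bank1 row4 -> MISS (open row4); precharges=0
Acc 3: bank1 row3 -> MISS (open row3); precharges=1
Acc 4: bank1 row4 -> MISS (open row4); precharges=2
Acc 5: bank0 row4 -> MISS (open row4); precharges=3
Acc 6: bank1 row0 -> MISS (open row0); precharges=4
Acc 7: bank0 row2 -> MISS (open row2); precharges=5
Acc 8: bank2 row2 -> MISS (open row2); precharges=5
Acc 9: bank0 row1 -> MISS (open row1); precharges=6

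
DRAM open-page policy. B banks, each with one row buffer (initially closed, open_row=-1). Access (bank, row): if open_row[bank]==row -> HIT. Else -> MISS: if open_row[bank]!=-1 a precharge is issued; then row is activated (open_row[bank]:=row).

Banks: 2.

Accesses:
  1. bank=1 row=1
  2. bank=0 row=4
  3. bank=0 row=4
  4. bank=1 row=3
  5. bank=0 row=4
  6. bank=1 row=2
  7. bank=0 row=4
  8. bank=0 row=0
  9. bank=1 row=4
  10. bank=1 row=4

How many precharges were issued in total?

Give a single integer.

Answer: 4

Derivation:
Acc 1: bank1 row1 -> MISS (open row1); precharges=0
Acc 2: bank0 row4 -> MISS (open row4); precharges=0
Acc 3: bank0 row4 -> HIT
Acc 4: bank1 row3 -> MISS (open row3); precharges=1
Acc 5: bank0 row4 -> HIT
Acc 6: bank1 row2 -> MISS (open row2); precharges=2
Acc 7: bank0 row4 -> HIT
Acc 8: bank0 row0 -> MISS (open row0); precharges=3
Acc 9: bank1 row4 -> MISS (open row4); precharges=4
Acc 10: bank1 row4 -> HIT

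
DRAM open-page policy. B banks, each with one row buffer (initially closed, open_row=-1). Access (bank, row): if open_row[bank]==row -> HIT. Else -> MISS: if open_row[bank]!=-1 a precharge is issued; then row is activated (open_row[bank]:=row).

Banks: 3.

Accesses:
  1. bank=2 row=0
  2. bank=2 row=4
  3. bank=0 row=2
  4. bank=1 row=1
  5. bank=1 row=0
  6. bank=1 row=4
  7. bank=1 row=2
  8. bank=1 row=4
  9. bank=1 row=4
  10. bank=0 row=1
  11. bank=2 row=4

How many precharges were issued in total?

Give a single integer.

Answer: 6

Derivation:
Acc 1: bank2 row0 -> MISS (open row0); precharges=0
Acc 2: bank2 row4 -> MISS (open row4); precharges=1
Acc 3: bank0 row2 -> MISS (open row2); precharges=1
Acc 4: bank1 row1 -> MISS (open row1); precharges=1
Acc 5: bank1 row0 -> MISS (open row0); precharges=2
Acc 6: bank1 row4 -> MISS (open row4); precharges=3
Acc 7: bank1 row2 -> MISS (open row2); precharges=4
Acc 8: bank1 row4 -> MISS (open row4); precharges=5
Acc 9: bank1 row4 -> HIT
Acc 10: bank0 row1 -> MISS (open row1); precharges=6
Acc 11: bank2 row4 -> HIT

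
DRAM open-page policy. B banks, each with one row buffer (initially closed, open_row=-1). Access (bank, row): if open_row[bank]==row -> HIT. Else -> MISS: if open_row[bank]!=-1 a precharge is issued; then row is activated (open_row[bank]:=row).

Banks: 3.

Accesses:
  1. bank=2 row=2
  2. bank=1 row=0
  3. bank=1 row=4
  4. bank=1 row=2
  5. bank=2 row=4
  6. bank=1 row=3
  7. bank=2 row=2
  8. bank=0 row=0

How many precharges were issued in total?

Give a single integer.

Answer: 5

Derivation:
Acc 1: bank2 row2 -> MISS (open row2); precharges=0
Acc 2: bank1 row0 -> MISS (open row0); precharges=0
Acc 3: bank1 row4 -> MISS (open row4); precharges=1
Acc 4: bank1 row2 -> MISS (open row2); precharges=2
Acc 5: bank2 row4 -> MISS (open row4); precharges=3
Acc 6: bank1 row3 -> MISS (open row3); precharges=4
Acc 7: bank2 row2 -> MISS (open row2); precharges=5
Acc 8: bank0 row0 -> MISS (open row0); precharges=5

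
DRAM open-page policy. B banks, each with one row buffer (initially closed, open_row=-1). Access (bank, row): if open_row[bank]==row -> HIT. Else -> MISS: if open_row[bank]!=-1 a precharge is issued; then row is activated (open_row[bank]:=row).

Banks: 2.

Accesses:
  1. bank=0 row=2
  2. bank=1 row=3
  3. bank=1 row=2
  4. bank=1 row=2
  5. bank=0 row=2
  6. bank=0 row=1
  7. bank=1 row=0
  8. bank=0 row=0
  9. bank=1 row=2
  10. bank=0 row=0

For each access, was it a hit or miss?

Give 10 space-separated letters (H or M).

Acc 1: bank0 row2 -> MISS (open row2); precharges=0
Acc 2: bank1 row3 -> MISS (open row3); precharges=0
Acc 3: bank1 row2 -> MISS (open row2); precharges=1
Acc 4: bank1 row2 -> HIT
Acc 5: bank0 row2 -> HIT
Acc 6: bank0 row1 -> MISS (open row1); precharges=2
Acc 7: bank1 row0 -> MISS (open row0); precharges=3
Acc 8: bank0 row0 -> MISS (open row0); precharges=4
Acc 9: bank1 row2 -> MISS (open row2); precharges=5
Acc 10: bank0 row0 -> HIT

Answer: M M M H H M M M M H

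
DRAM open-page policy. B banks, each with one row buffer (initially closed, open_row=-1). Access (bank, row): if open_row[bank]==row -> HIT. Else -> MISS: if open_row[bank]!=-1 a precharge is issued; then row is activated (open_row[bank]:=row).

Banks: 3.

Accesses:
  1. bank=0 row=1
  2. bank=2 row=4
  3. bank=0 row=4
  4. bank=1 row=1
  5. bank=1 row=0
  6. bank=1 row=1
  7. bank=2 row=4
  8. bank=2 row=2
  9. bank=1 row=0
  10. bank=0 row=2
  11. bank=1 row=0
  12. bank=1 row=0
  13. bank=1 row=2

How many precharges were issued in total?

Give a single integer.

Answer: 7

Derivation:
Acc 1: bank0 row1 -> MISS (open row1); precharges=0
Acc 2: bank2 row4 -> MISS (open row4); precharges=0
Acc 3: bank0 row4 -> MISS (open row4); precharges=1
Acc 4: bank1 row1 -> MISS (open row1); precharges=1
Acc 5: bank1 row0 -> MISS (open row0); precharges=2
Acc 6: bank1 row1 -> MISS (open row1); precharges=3
Acc 7: bank2 row4 -> HIT
Acc 8: bank2 row2 -> MISS (open row2); precharges=4
Acc 9: bank1 row0 -> MISS (open row0); precharges=5
Acc 10: bank0 row2 -> MISS (open row2); precharges=6
Acc 11: bank1 row0 -> HIT
Acc 12: bank1 row0 -> HIT
Acc 13: bank1 row2 -> MISS (open row2); precharges=7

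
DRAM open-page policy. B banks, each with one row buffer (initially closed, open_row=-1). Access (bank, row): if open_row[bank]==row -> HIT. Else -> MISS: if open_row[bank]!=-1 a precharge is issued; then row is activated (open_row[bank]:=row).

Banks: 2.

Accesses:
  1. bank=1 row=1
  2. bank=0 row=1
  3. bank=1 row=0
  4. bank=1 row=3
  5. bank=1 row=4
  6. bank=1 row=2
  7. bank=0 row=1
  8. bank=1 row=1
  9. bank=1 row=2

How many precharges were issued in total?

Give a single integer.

Answer: 6

Derivation:
Acc 1: bank1 row1 -> MISS (open row1); precharges=0
Acc 2: bank0 row1 -> MISS (open row1); precharges=0
Acc 3: bank1 row0 -> MISS (open row0); precharges=1
Acc 4: bank1 row3 -> MISS (open row3); precharges=2
Acc 5: bank1 row4 -> MISS (open row4); precharges=3
Acc 6: bank1 row2 -> MISS (open row2); precharges=4
Acc 7: bank0 row1 -> HIT
Acc 8: bank1 row1 -> MISS (open row1); precharges=5
Acc 9: bank1 row2 -> MISS (open row2); precharges=6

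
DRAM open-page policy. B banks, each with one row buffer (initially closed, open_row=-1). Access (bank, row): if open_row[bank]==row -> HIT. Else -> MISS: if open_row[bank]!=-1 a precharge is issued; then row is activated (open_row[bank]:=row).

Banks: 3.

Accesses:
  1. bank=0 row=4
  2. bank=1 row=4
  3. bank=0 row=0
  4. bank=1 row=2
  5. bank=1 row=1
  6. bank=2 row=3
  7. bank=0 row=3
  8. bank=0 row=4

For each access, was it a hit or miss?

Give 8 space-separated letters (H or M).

Answer: M M M M M M M M

Derivation:
Acc 1: bank0 row4 -> MISS (open row4); precharges=0
Acc 2: bank1 row4 -> MISS (open row4); precharges=0
Acc 3: bank0 row0 -> MISS (open row0); precharges=1
Acc 4: bank1 row2 -> MISS (open row2); precharges=2
Acc 5: bank1 row1 -> MISS (open row1); precharges=3
Acc 6: bank2 row3 -> MISS (open row3); precharges=3
Acc 7: bank0 row3 -> MISS (open row3); precharges=4
Acc 8: bank0 row4 -> MISS (open row4); precharges=5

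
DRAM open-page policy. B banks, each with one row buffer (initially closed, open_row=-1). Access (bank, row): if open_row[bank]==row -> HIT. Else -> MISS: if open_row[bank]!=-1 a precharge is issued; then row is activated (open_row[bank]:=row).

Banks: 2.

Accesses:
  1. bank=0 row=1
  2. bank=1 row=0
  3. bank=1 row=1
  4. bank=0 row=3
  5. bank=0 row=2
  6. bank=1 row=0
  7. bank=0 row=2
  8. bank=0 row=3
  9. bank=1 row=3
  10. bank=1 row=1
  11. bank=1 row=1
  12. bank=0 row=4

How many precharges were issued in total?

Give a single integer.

Answer: 8

Derivation:
Acc 1: bank0 row1 -> MISS (open row1); precharges=0
Acc 2: bank1 row0 -> MISS (open row0); precharges=0
Acc 3: bank1 row1 -> MISS (open row1); precharges=1
Acc 4: bank0 row3 -> MISS (open row3); precharges=2
Acc 5: bank0 row2 -> MISS (open row2); precharges=3
Acc 6: bank1 row0 -> MISS (open row0); precharges=4
Acc 7: bank0 row2 -> HIT
Acc 8: bank0 row3 -> MISS (open row3); precharges=5
Acc 9: bank1 row3 -> MISS (open row3); precharges=6
Acc 10: bank1 row1 -> MISS (open row1); precharges=7
Acc 11: bank1 row1 -> HIT
Acc 12: bank0 row4 -> MISS (open row4); precharges=8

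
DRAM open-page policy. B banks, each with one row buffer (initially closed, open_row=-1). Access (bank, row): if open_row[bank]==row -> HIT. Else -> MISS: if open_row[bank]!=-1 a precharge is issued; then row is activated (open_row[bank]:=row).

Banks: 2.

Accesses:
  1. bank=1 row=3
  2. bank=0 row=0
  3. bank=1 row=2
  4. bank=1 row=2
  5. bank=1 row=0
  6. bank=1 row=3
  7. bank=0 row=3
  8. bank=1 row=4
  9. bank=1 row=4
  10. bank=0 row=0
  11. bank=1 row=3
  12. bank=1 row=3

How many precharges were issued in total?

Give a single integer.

Acc 1: bank1 row3 -> MISS (open row3); precharges=0
Acc 2: bank0 row0 -> MISS (open row0); precharges=0
Acc 3: bank1 row2 -> MISS (open row2); precharges=1
Acc 4: bank1 row2 -> HIT
Acc 5: bank1 row0 -> MISS (open row0); precharges=2
Acc 6: bank1 row3 -> MISS (open row3); precharges=3
Acc 7: bank0 row3 -> MISS (open row3); precharges=4
Acc 8: bank1 row4 -> MISS (open row4); precharges=5
Acc 9: bank1 row4 -> HIT
Acc 10: bank0 row0 -> MISS (open row0); precharges=6
Acc 11: bank1 row3 -> MISS (open row3); precharges=7
Acc 12: bank1 row3 -> HIT

Answer: 7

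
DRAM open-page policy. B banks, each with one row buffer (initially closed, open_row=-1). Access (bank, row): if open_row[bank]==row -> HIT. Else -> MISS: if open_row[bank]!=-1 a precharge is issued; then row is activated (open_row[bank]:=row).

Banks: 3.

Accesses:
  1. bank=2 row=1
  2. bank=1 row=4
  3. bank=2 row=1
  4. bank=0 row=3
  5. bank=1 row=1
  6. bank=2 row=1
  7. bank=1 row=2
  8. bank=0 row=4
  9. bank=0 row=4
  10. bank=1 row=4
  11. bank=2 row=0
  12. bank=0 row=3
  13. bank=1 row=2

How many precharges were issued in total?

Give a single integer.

Answer: 7

Derivation:
Acc 1: bank2 row1 -> MISS (open row1); precharges=0
Acc 2: bank1 row4 -> MISS (open row4); precharges=0
Acc 3: bank2 row1 -> HIT
Acc 4: bank0 row3 -> MISS (open row3); precharges=0
Acc 5: bank1 row1 -> MISS (open row1); precharges=1
Acc 6: bank2 row1 -> HIT
Acc 7: bank1 row2 -> MISS (open row2); precharges=2
Acc 8: bank0 row4 -> MISS (open row4); precharges=3
Acc 9: bank0 row4 -> HIT
Acc 10: bank1 row4 -> MISS (open row4); precharges=4
Acc 11: bank2 row0 -> MISS (open row0); precharges=5
Acc 12: bank0 row3 -> MISS (open row3); precharges=6
Acc 13: bank1 row2 -> MISS (open row2); precharges=7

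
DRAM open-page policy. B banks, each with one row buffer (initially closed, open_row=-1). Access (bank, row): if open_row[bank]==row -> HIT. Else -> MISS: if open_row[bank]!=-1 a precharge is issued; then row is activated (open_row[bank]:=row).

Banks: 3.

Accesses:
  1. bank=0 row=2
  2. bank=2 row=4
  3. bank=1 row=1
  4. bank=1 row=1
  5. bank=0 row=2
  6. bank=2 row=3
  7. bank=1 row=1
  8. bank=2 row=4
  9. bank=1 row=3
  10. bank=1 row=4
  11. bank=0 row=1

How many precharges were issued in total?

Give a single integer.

Answer: 5

Derivation:
Acc 1: bank0 row2 -> MISS (open row2); precharges=0
Acc 2: bank2 row4 -> MISS (open row4); precharges=0
Acc 3: bank1 row1 -> MISS (open row1); precharges=0
Acc 4: bank1 row1 -> HIT
Acc 5: bank0 row2 -> HIT
Acc 6: bank2 row3 -> MISS (open row3); precharges=1
Acc 7: bank1 row1 -> HIT
Acc 8: bank2 row4 -> MISS (open row4); precharges=2
Acc 9: bank1 row3 -> MISS (open row3); precharges=3
Acc 10: bank1 row4 -> MISS (open row4); precharges=4
Acc 11: bank0 row1 -> MISS (open row1); precharges=5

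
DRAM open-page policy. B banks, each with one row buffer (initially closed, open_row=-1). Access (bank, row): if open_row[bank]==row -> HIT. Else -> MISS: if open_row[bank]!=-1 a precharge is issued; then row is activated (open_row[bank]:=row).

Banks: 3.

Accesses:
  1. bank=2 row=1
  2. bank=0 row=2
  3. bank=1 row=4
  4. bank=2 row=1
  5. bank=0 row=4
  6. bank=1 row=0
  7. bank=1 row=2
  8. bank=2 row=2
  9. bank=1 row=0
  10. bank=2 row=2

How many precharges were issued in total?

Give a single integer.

Answer: 5

Derivation:
Acc 1: bank2 row1 -> MISS (open row1); precharges=0
Acc 2: bank0 row2 -> MISS (open row2); precharges=0
Acc 3: bank1 row4 -> MISS (open row4); precharges=0
Acc 4: bank2 row1 -> HIT
Acc 5: bank0 row4 -> MISS (open row4); precharges=1
Acc 6: bank1 row0 -> MISS (open row0); precharges=2
Acc 7: bank1 row2 -> MISS (open row2); precharges=3
Acc 8: bank2 row2 -> MISS (open row2); precharges=4
Acc 9: bank1 row0 -> MISS (open row0); precharges=5
Acc 10: bank2 row2 -> HIT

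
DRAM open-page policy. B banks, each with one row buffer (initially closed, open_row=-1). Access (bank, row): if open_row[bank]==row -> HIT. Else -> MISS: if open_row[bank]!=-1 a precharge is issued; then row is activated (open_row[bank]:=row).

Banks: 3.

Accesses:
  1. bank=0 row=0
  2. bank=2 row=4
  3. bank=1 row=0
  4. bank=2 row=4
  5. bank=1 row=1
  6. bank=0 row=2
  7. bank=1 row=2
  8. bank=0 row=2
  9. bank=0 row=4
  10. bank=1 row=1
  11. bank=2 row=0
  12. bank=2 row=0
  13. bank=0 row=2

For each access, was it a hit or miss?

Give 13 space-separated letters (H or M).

Answer: M M M H M M M H M M M H M

Derivation:
Acc 1: bank0 row0 -> MISS (open row0); precharges=0
Acc 2: bank2 row4 -> MISS (open row4); precharges=0
Acc 3: bank1 row0 -> MISS (open row0); precharges=0
Acc 4: bank2 row4 -> HIT
Acc 5: bank1 row1 -> MISS (open row1); precharges=1
Acc 6: bank0 row2 -> MISS (open row2); precharges=2
Acc 7: bank1 row2 -> MISS (open row2); precharges=3
Acc 8: bank0 row2 -> HIT
Acc 9: bank0 row4 -> MISS (open row4); precharges=4
Acc 10: bank1 row1 -> MISS (open row1); precharges=5
Acc 11: bank2 row0 -> MISS (open row0); precharges=6
Acc 12: bank2 row0 -> HIT
Acc 13: bank0 row2 -> MISS (open row2); precharges=7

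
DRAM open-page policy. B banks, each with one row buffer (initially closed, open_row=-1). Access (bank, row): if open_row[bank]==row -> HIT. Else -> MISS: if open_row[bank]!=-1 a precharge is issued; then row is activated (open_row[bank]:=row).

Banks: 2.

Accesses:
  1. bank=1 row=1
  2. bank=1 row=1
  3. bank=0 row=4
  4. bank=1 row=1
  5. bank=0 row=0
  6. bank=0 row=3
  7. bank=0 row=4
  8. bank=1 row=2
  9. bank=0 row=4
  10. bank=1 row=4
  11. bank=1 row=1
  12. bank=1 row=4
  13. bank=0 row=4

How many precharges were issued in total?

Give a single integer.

Answer: 7

Derivation:
Acc 1: bank1 row1 -> MISS (open row1); precharges=0
Acc 2: bank1 row1 -> HIT
Acc 3: bank0 row4 -> MISS (open row4); precharges=0
Acc 4: bank1 row1 -> HIT
Acc 5: bank0 row0 -> MISS (open row0); precharges=1
Acc 6: bank0 row3 -> MISS (open row3); precharges=2
Acc 7: bank0 row4 -> MISS (open row4); precharges=3
Acc 8: bank1 row2 -> MISS (open row2); precharges=4
Acc 9: bank0 row4 -> HIT
Acc 10: bank1 row4 -> MISS (open row4); precharges=5
Acc 11: bank1 row1 -> MISS (open row1); precharges=6
Acc 12: bank1 row4 -> MISS (open row4); precharges=7
Acc 13: bank0 row4 -> HIT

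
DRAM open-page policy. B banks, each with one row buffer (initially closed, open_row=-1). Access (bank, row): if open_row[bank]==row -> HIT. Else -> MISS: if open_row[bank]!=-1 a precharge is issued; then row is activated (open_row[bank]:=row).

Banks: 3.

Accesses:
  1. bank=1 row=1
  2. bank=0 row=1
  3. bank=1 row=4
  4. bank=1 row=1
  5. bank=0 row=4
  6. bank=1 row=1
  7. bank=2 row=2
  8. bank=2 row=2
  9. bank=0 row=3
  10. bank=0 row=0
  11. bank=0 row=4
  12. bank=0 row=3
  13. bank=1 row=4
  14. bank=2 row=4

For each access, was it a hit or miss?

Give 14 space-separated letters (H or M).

Answer: M M M M M H M H M M M M M M

Derivation:
Acc 1: bank1 row1 -> MISS (open row1); precharges=0
Acc 2: bank0 row1 -> MISS (open row1); precharges=0
Acc 3: bank1 row4 -> MISS (open row4); precharges=1
Acc 4: bank1 row1 -> MISS (open row1); precharges=2
Acc 5: bank0 row4 -> MISS (open row4); precharges=3
Acc 6: bank1 row1 -> HIT
Acc 7: bank2 row2 -> MISS (open row2); precharges=3
Acc 8: bank2 row2 -> HIT
Acc 9: bank0 row3 -> MISS (open row3); precharges=4
Acc 10: bank0 row0 -> MISS (open row0); precharges=5
Acc 11: bank0 row4 -> MISS (open row4); precharges=6
Acc 12: bank0 row3 -> MISS (open row3); precharges=7
Acc 13: bank1 row4 -> MISS (open row4); precharges=8
Acc 14: bank2 row4 -> MISS (open row4); precharges=9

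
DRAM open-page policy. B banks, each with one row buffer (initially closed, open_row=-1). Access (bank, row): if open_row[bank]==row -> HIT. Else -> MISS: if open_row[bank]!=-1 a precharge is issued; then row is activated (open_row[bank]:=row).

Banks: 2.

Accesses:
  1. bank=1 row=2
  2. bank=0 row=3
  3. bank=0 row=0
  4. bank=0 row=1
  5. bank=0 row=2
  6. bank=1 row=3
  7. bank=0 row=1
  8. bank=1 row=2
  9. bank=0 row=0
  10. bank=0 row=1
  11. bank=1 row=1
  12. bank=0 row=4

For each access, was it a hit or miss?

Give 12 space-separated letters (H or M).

Acc 1: bank1 row2 -> MISS (open row2); precharges=0
Acc 2: bank0 row3 -> MISS (open row3); precharges=0
Acc 3: bank0 row0 -> MISS (open row0); precharges=1
Acc 4: bank0 row1 -> MISS (open row1); precharges=2
Acc 5: bank0 row2 -> MISS (open row2); precharges=3
Acc 6: bank1 row3 -> MISS (open row3); precharges=4
Acc 7: bank0 row1 -> MISS (open row1); precharges=5
Acc 8: bank1 row2 -> MISS (open row2); precharges=6
Acc 9: bank0 row0 -> MISS (open row0); precharges=7
Acc 10: bank0 row1 -> MISS (open row1); precharges=8
Acc 11: bank1 row1 -> MISS (open row1); precharges=9
Acc 12: bank0 row4 -> MISS (open row4); precharges=10

Answer: M M M M M M M M M M M M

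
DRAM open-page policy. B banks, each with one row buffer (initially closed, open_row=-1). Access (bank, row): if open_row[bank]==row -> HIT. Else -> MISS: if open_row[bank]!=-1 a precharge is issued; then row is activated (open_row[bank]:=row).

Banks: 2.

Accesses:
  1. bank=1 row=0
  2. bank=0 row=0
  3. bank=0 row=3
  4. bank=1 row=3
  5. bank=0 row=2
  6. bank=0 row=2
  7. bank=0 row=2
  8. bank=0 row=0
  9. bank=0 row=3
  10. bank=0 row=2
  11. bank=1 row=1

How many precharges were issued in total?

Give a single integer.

Answer: 7

Derivation:
Acc 1: bank1 row0 -> MISS (open row0); precharges=0
Acc 2: bank0 row0 -> MISS (open row0); precharges=0
Acc 3: bank0 row3 -> MISS (open row3); precharges=1
Acc 4: bank1 row3 -> MISS (open row3); precharges=2
Acc 5: bank0 row2 -> MISS (open row2); precharges=3
Acc 6: bank0 row2 -> HIT
Acc 7: bank0 row2 -> HIT
Acc 8: bank0 row0 -> MISS (open row0); precharges=4
Acc 9: bank0 row3 -> MISS (open row3); precharges=5
Acc 10: bank0 row2 -> MISS (open row2); precharges=6
Acc 11: bank1 row1 -> MISS (open row1); precharges=7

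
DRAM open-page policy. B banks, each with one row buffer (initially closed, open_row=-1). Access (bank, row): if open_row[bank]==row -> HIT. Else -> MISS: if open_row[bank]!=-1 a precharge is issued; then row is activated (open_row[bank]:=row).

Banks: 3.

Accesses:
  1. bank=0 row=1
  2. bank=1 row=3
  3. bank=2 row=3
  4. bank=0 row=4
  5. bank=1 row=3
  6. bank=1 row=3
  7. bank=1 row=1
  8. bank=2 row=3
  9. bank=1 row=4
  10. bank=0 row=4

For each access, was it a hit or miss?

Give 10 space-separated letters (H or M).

Acc 1: bank0 row1 -> MISS (open row1); precharges=0
Acc 2: bank1 row3 -> MISS (open row3); precharges=0
Acc 3: bank2 row3 -> MISS (open row3); precharges=0
Acc 4: bank0 row4 -> MISS (open row4); precharges=1
Acc 5: bank1 row3 -> HIT
Acc 6: bank1 row3 -> HIT
Acc 7: bank1 row1 -> MISS (open row1); precharges=2
Acc 8: bank2 row3 -> HIT
Acc 9: bank1 row4 -> MISS (open row4); precharges=3
Acc 10: bank0 row4 -> HIT

Answer: M M M M H H M H M H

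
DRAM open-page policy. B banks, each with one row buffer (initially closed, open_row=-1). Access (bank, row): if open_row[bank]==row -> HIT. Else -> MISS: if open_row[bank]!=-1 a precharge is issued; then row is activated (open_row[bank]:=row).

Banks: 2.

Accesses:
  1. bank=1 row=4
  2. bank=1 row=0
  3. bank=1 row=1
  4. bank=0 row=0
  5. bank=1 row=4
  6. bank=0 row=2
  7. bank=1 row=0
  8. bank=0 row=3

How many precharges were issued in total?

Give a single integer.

Answer: 6

Derivation:
Acc 1: bank1 row4 -> MISS (open row4); precharges=0
Acc 2: bank1 row0 -> MISS (open row0); precharges=1
Acc 3: bank1 row1 -> MISS (open row1); precharges=2
Acc 4: bank0 row0 -> MISS (open row0); precharges=2
Acc 5: bank1 row4 -> MISS (open row4); precharges=3
Acc 6: bank0 row2 -> MISS (open row2); precharges=4
Acc 7: bank1 row0 -> MISS (open row0); precharges=5
Acc 8: bank0 row3 -> MISS (open row3); precharges=6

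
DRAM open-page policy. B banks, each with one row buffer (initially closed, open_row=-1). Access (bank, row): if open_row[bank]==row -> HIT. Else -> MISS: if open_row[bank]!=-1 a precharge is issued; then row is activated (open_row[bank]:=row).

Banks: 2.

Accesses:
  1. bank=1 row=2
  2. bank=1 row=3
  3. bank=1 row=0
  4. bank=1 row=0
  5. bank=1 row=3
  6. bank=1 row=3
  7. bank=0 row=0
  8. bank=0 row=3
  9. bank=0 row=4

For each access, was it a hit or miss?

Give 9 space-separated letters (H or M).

Answer: M M M H M H M M M

Derivation:
Acc 1: bank1 row2 -> MISS (open row2); precharges=0
Acc 2: bank1 row3 -> MISS (open row3); precharges=1
Acc 3: bank1 row0 -> MISS (open row0); precharges=2
Acc 4: bank1 row0 -> HIT
Acc 5: bank1 row3 -> MISS (open row3); precharges=3
Acc 6: bank1 row3 -> HIT
Acc 7: bank0 row0 -> MISS (open row0); precharges=3
Acc 8: bank0 row3 -> MISS (open row3); precharges=4
Acc 9: bank0 row4 -> MISS (open row4); precharges=5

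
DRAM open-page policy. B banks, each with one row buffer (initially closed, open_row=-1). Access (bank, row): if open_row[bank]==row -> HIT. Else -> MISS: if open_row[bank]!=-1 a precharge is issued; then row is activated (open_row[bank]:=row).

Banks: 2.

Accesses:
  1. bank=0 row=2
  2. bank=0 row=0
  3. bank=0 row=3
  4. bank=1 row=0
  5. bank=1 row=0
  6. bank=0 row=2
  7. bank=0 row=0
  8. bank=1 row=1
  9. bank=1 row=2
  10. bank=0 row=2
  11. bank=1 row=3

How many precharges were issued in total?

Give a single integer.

Acc 1: bank0 row2 -> MISS (open row2); precharges=0
Acc 2: bank0 row0 -> MISS (open row0); precharges=1
Acc 3: bank0 row3 -> MISS (open row3); precharges=2
Acc 4: bank1 row0 -> MISS (open row0); precharges=2
Acc 5: bank1 row0 -> HIT
Acc 6: bank0 row2 -> MISS (open row2); precharges=3
Acc 7: bank0 row0 -> MISS (open row0); precharges=4
Acc 8: bank1 row1 -> MISS (open row1); precharges=5
Acc 9: bank1 row2 -> MISS (open row2); precharges=6
Acc 10: bank0 row2 -> MISS (open row2); precharges=7
Acc 11: bank1 row3 -> MISS (open row3); precharges=8

Answer: 8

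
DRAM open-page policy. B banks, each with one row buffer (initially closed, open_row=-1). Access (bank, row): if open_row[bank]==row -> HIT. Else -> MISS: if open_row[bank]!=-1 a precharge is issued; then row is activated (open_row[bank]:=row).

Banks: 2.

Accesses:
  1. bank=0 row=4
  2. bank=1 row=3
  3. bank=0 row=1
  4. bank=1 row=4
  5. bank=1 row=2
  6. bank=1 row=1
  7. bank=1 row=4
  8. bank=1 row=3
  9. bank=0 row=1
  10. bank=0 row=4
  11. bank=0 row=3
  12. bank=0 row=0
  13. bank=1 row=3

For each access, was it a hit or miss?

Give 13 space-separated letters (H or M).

Acc 1: bank0 row4 -> MISS (open row4); precharges=0
Acc 2: bank1 row3 -> MISS (open row3); precharges=0
Acc 3: bank0 row1 -> MISS (open row1); precharges=1
Acc 4: bank1 row4 -> MISS (open row4); precharges=2
Acc 5: bank1 row2 -> MISS (open row2); precharges=3
Acc 6: bank1 row1 -> MISS (open row1); precharges=4
Acc 7: bank1 row4 -> MISS (open row4); precharges=5
Acc 8: bank1 row3 -> MISS (open row3); precharges=6
Acc 9: bank0 row1 -> HIT
Acc 10: bank0 row4 -> MISS (open row4); precharges=7
Acc 11: bank0 row3 -> MISS (open row3); precharges=8
Acc 12: bank0 row0 -> MISS (open row0); precharges=9
Acc 13: bank1 row3 -> HIT

Answer: M M M M M M M M H M M M H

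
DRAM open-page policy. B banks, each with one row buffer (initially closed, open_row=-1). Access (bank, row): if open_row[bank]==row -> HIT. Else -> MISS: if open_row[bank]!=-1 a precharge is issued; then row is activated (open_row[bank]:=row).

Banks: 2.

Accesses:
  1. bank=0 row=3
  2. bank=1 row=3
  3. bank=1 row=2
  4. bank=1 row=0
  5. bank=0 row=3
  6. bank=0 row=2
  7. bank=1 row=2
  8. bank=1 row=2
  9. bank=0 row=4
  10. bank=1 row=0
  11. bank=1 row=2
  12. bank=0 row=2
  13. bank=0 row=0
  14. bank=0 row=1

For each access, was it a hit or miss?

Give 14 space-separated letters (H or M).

Acc 1: bank0 row3 -> MISS (open row3); precharges=0
Acc 2: bank1 row3 -> MISS (open row3); precharges=0
Acc 3: bank1 row2 -> MISS (open row2); precharges=1
Acc 4: bank1 row0 -> MISS (open row0); precharges=2
Acc 5: bank0 row3 -> HIT
Acc 6: bank0 row2 -> MISS (open row2); precharges=3
Acc 7: bank1 row2 -> MISS (open row2); precharges=4
Acc 8: bank1 row2 -> HIT
Acc 9: bank0 row4 -> MISS (open row4); precharges=5
Acc 10: bank1 row0 -> MISS (open row0); precharges=6
Acc 11: bank1 row2 -> MISS (open row2); precharges=7
Acc 12: bank0 row2 -> MISS (open row2); precharges=8
Acc 13: bank0 row0 -> MISS (open row0); precharges=9
Acc 14: bank0 row1 -> MISS (open row1); precharges=10

Answer: M M M M H M M H M M M M M M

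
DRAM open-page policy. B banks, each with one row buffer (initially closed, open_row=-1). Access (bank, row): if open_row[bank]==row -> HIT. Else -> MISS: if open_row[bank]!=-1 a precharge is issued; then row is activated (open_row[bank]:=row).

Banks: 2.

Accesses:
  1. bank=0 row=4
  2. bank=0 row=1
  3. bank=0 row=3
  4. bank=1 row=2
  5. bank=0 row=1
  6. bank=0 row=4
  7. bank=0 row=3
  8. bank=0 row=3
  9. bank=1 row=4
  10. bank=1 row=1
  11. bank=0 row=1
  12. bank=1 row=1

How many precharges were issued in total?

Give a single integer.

Answer: 8

Derivation:
Acc 1: bank0 row4 -> MISS (open row4); precharges=0
Acc 2: bank0 row1 -> MISS (open row1); precharges=1
Acc 3: bank0 row3 -> MISS (open row3); precharges=2
Acc 4: bank1 row2 -> MISS (open row2); precharges=2
Acc 5: bank0 row1 -> MISS (open row1); precharges=3
Acc 6: bank0 row4 -> MISS (open row4); precharges=4
Acc 7: bank0 row3 -> MISS (open row3); precharges=5
Acc 8: bank0 row3 -> HIT
Acc 9: bank1 row4 -> MISS (open row4); precharges=6
Acc 10: bank1 row1 -> MISS (open row1); precharges=7
Acc 11: bank0 row1 -> MISS (open row1); precharges=8
Acc 12: bank1 row1 -> HIT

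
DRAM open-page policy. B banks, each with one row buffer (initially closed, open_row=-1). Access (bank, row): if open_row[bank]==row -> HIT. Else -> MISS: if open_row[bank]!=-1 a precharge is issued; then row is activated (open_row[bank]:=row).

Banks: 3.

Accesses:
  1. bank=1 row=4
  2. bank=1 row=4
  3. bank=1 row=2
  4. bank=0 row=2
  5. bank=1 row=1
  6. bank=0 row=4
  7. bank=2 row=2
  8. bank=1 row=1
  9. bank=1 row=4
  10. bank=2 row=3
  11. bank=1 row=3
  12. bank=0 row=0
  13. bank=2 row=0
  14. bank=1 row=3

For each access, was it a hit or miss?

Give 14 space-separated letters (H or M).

Answer: M H M M M M M H M M M M M H

Derivation:
Acc 1: bank1 row4 -> MISS (open row4); precharges=0
Acc 2: bank1 row4 -> HIT
Acc 3: bank1 row2 -> MISS (open row2); precharges=1
Acc 4: bank0 row2 -> MISS (open row2); precharges=1
Acc 5: bank1 row1 -> MISS (open row1); precharges=2
Acc 6: bank0 row4 -> MISS (open row4); precharges=3
Acc 7: bank2 row2 -> MISS (open row2); precharges=3
Acc 8: bank1 row1 -> HIT
Acc 9: bank1 row4 -> MISS (open row4); precharges=4
Acc 10: bank2 row3 -> MISS (open row3); precharges=5
Acc 11: bank1 row3 -> MISS (open row3); precharges=6
Acc 12: bank0 row0 -> MISS (open row0); precharges=7
Acc 13: bank2 row0 -> MISS (open row0); precharges=8
Acc 14: bank1 row3 -> HIT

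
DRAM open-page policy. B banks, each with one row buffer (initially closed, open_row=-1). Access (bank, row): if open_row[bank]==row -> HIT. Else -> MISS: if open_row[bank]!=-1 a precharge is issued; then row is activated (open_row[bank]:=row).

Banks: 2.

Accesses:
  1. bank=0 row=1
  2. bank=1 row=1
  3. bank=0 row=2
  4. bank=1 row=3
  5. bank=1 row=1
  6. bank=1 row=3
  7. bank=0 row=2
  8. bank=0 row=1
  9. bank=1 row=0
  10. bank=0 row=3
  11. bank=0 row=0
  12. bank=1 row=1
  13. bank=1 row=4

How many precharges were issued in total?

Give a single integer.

Acc 1: bank0 row1 -> MISS (open row1); precharges=0
Acc 2: bank1 row1 -> MISS (open row1); precharges=0
Acc 3: bank0 row2 -> MISS (open row2); precharges=1
Acc 4: bank1 row3 -> MISS (open row3); precharges=2
Acc 5: bank1 row1 -> MISS (open row1); precharges=3
Acc 6: bank1 row3 -> MISS (open row3); precharges=4
Acc 7: bank0 row2 -> HIT
Acc 8: bank0 row1 -> MISS (open row1); precharges=5
Acc 9: bank1 row0 -> MISS (open row0); precharges=6
Acc 10: bank0 row3 -> MISS (open row3); precharges=7
Acc 11: bank0 row0 -> MISS (open row0); precharges=8
Acc 12: bank1 row1 -> MISS (open row1); precharges=9
Acc 13: bank1 row4 -> MISS (open row4); precharges=10

Answer: 10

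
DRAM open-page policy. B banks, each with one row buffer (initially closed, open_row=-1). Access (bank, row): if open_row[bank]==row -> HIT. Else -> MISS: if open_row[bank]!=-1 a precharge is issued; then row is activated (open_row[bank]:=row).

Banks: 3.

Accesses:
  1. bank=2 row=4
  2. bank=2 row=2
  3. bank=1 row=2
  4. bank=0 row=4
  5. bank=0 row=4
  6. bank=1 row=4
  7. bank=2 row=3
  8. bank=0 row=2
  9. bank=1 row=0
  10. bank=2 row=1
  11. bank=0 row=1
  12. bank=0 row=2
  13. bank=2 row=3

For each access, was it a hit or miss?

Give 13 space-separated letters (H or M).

Acc 1: bank2 row4 -> MISS (open row4); precharges=0
Acc 2: bank2 row2 -> MISS (open row2); precharges=1
Acc 3: bank1 row2 -> MISS (open row2); precharges=1
Acc 4: bank0 row4 -> MISS (open row4); precharges=1
Acc 5: bank0 row4 -> HIT
Acc 6: bank1 row4 -> MISS (open row4); precharges=2
Acc 7: bank2 row3 -> MISS (open row3); precharges=3
Acc 8: bank0 row2 -> MISS (open row2); precharges=4
Acc 9: bank1 row0 -> MISS (open row0); precharges=5
Acc 10: bank2 row1 -> MISS (open row1); precharges=6
Acc 11: bank0 row1 -> MISS (open row1); precharges=7
Acc 12: bank0 row2 -> MISS (open row2); precharges=8
Acc 13: bank2 row3 -> MISS (open row3); precharges=9

Answer: M M M M H M M M M M M M M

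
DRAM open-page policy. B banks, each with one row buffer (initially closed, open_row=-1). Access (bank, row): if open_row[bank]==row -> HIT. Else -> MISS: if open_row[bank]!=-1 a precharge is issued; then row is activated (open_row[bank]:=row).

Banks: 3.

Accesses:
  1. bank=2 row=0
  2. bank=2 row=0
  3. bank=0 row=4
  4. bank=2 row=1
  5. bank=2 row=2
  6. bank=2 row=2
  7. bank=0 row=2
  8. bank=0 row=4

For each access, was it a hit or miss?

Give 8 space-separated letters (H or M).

Acc 1: bank2 row0 -> MISS (open row0); precharges=0
Acc 2: bank2 row0 -> HIT
Acc 3: bank0 row4 -> MISS (open row4); precharges=0
Acc 4: bank2 row1 -> MISS (open row1); precharges=1
Acc 5: bank2 row2 -> MISS (open row2); precharges=2
Acc 6: bank2 row2 -> HIT
Acc 7: bank0 row2 -> MISS (open row2); precharges=3
Acc 8: bank0 row4 -> MISS (open row4); precharges=4

Answer: M H M M M H M M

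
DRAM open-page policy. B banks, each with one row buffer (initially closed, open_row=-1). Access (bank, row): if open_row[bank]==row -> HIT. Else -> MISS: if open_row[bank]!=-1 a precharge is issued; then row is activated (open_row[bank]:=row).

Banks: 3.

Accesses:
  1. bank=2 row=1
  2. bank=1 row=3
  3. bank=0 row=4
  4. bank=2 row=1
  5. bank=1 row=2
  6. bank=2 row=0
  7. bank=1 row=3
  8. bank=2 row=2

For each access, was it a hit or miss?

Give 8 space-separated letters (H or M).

Acc 1: bank2 row1 -> MISS (open row1); precharges=0
Acc 2: bank1 row3 -> MISS (open row3); precharges=0
Acc 3: bank0 row4 -> MISS (open row4); precharges=0
Acc 4: bank2 row1 -> HIT
Acc 5: bank1 row2 -> MISS (open row2); precharges=1
Acc 6: bank2 row0 -> MISS (open row0); precharges=2
Acc 7: bank1 row3 -> MISS (open row3); precharges=3
Acc 8: bank2 row2 -> MISS (open row2); precharges=4

Answer: M M M H M M M M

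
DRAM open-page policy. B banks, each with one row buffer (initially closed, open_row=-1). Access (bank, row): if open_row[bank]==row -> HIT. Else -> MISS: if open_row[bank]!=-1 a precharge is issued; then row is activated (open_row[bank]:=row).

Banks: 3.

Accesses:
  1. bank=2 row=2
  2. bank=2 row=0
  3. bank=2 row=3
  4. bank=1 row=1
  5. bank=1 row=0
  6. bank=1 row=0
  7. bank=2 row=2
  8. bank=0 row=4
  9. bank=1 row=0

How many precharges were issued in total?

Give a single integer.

Answer: 4

Derivation:
Acc 1: bank2 row2 -> MISS (open row2); precharges=0
Acc 2: bank2 row0 -> MISS (open row0); precharges=1
Acc 3: bank2 row3 -> MISS (open row3); precharges=2
Acc 4: bank1 row1 -> MISS (open row1); precharges=2
Acc 5: bank1 row0 -> MISS (open row0); precharges=3
Acc 6: bank1 row0 -> HIT
Acc 7: bank2 row2 -> MISS (open row2); precharges=4
Acc 8: bank0 row4 -> MISS (open row4); precharges=4
Acc 9: bank1 row0 -> HIT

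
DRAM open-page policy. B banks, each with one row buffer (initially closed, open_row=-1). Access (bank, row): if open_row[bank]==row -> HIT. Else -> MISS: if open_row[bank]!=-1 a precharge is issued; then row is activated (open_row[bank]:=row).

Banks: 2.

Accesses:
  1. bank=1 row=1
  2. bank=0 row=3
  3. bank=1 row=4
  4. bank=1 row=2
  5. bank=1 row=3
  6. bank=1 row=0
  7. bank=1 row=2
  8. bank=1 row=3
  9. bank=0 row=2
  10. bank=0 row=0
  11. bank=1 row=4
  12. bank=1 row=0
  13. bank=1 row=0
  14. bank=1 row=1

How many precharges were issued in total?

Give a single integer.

Answer: 11

Derivation:
Acc 1: bank1 row1 -> MISS (open row1); precharges=0
Acc 2: bank0 row3 -> MISS (open row3); precharges=0
Acc 3: bank1 row4 -> MISS (open row4); precharges=1
Acc 4: bank1 row2 -> MISS (open row2); precharges=2
Acc 5: bank1 row3 -> MISS (open row3); precharges=3
Acc 6: bank1 row0 -> MISS (open row0); precharges=4
Acc 7: bank1 row2 -> MISS (open row2); precharges=5
Acc 8: bank1 row3 -> MISS (open row3); precharges=6
Acc 9: bank0 row2 -> MISS (open row2); precharges=7
Acc 10: bank0 row0 -> MISS (open row0); precharges=8
Acc 11: bank1 row4 -> MISS (open row4); precharges=9
Acc 12: bank1 row0 -> MISS (open row0); precharges=10
Acc 13: bank1 row0 -> HIT
Acc 14: bank1 row1 -> MISS (open row1); precharges=11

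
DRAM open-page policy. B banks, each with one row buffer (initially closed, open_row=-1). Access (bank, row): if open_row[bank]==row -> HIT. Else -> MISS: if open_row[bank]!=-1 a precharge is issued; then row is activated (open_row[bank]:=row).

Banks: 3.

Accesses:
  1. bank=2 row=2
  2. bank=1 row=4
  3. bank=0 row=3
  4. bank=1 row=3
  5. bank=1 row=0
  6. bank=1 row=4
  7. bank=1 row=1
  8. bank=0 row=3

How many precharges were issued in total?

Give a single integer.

Answer: 4

Derivation:
Acc 1: bank2 row2 -> MISS (open row2); precharges=0
Acc 2: bank1 row4 -> MISS (open row4); precharges=0
Acc 3: bank0 row3 -> MISS (open row3); precharges=0
Acc 4: bank1 row3 -> MISS (open row3); precharges=1
Acc 5: bank1 row0 -> MISS (open row0); precharges=2
Acc 6: bank1 row4 -> MISS (open row4); precharges=3
Acc 7: bank1 row1 -> MISS (open row1); precharges=4
Acc 8: bank0 row3 -> HIT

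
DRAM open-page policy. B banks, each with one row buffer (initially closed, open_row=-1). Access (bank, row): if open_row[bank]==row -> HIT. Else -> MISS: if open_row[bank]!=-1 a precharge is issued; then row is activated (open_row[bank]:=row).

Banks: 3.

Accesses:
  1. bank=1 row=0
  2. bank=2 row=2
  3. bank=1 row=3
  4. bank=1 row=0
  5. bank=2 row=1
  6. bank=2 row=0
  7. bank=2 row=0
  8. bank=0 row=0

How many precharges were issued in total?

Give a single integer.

Acc 1: bank1 row0 -> MISS (open row0); precharges=0
Acc 2: bank2 row2 -> MISS (open row2); precharges=0
Acc 3: bank1 row3 -> MISS (open row3); precharges=1
Acc 4: bank1 row0 -> MISS (open row0); precharges=2
Acc 5: bank2 row1 -> MISS (open row1); precharges=3
Acc 6: bank2 row0 -> MISS (open row0); precharges=4
Acc 7: bank2 row0 -> HIT
Acc 8: bank0 row0 -> MISS (open row0); precharges=4

Answer: 4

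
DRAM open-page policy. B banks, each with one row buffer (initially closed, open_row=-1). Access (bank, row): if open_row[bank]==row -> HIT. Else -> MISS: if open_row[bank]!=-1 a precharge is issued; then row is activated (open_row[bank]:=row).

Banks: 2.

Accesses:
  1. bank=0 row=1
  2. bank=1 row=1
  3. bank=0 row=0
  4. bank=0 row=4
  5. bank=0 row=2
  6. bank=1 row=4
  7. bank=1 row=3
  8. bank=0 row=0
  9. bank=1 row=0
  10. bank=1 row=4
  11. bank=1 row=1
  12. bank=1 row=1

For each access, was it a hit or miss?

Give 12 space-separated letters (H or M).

Acc 1: bank0 row1 -> MISS (open row1); precharges=0
Acc 2: bank1 row1 -> MISS (open row1); precharges=0
Acc 3: bank0 row0 -> MISS (open row0); precharges=1
Acc 4: bank0 row4 -> MISS (open row4); precharges=2
Acc 5: bank0 row2 -> MISS (open row2); precharges=3
Acc 6: bank1 row4 -> MISS (open row4); precharges=4
Acc 7: bank1 row3 -> MISS (open row3); precharges=5
Acc 8: bank0 row0 -> MISS (open row0); precharges=6
Acc 9: bank1 row0 -> MISS (open row0); precharges=7
Acc 10: bank1 row4 -> MISS (open row4); precharges=8
Acc 11: bank1 row1 -> MISS (open row1); precharges=9
Acc 12: bank1 row1 -> HIT

Answer: M M M M M M M M M M M H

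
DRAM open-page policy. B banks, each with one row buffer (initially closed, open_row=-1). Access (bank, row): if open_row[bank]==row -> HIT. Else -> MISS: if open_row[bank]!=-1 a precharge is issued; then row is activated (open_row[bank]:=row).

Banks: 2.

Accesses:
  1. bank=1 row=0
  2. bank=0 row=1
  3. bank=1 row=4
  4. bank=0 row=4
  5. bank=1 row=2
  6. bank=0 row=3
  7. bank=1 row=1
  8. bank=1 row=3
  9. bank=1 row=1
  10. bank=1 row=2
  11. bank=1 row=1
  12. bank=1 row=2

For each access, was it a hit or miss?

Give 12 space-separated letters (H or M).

Answer: M M M M M M M M M M M M

Derivation:
Acc 1: bank1 row0 -> MISS (open row0); precharges=0
Acc 2: bank0 row1 -> MISS (open row1); precharges=0
Acc 3: bank1 row4 -> MISS (open row4); precharges=1
Acc 4: bank0 row4 -> MISS (open row4); precharges=2
Acc 5: bank1 row2 -> MISS (open row2); precharges=3
Acc 6: bank0 row3 -> MISS (open row3); precharges=4
Acc 7: bank1 row1 -> MISS (open row1); precharges=5
Acc 8: bank1 row3 -> MISS (open row3); precharges=6
Acc 9: bank1 row1 -> MISS (open row1); precharges=7
Acc 10: bank1 row2 -> MISS (open row2); precharges=8
Acc 11: bank1 row1 -> MISS (open row1); precharges=9
Acc 12: bank1 row2 -> MISS (open row2); precharges=10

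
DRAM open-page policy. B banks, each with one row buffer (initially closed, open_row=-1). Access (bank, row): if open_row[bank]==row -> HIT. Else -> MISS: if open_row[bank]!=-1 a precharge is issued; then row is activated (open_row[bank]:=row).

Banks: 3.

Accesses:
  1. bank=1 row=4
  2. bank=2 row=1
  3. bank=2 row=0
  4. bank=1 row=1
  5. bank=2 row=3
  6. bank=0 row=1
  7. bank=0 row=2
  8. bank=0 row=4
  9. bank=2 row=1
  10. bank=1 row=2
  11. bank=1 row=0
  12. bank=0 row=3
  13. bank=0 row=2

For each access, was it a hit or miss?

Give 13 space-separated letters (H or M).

Acc 1: bank1 row4 -> MISS (open row4); precharges=0
Acc 2: bank2 row1 -> MISS (open row1); precharges=0
Acc 3: bank2 row0 -> MISS (open row0); precharges=1
Acc 4: bank1 row1 -> MISS (open row1); precharges=2
Acc 5: bank2 row3 -> MISS (open row3); precharges=3
Acc 6: bank0 row1 -> MISS (open row1); precharges=3
Acc 7: bank0 row2 -> MISS (open row2); precharges=4
Acc 8: bank0 row4 -> MISS (open row4); precharges=5
Acc 9: bank2 row1 -> MISS (open row1); precharges=6
Acc 10: bank1 row2 -> MISS (open row2); precharges=7
Acc 11: bank1 row0 -> MISS (open row0); precharges=8
Acc 12: bank0 row3 -> MISS (open row3); precharges=9
Acc 13: bank0 row2 -> MISS (open row2); precharges=10

Answer: M M M M M M M M M M M M M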